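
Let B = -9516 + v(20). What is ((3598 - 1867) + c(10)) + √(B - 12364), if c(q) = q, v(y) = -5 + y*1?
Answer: 1741 + I*√21865 ≈ 1741.0 + 147.87*I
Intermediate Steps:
v(y) = -5 + y
B = -9501 (B = -9516 + (-5 + 20) = -9516 + 15 = -9501)
((3598 - 1867) + c(10)) + √(B - 12364) = ((3598 - 1867) + 10) + √(-9501 - 12364) = (1731 + 10) + √(-21865) = 1741 + I*√21865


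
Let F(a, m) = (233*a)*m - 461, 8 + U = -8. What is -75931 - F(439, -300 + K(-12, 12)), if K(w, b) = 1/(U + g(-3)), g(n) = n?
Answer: 581704257/19 ≈ 3.0616e+7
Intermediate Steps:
U = -16 (U = -8 - 8 = -16)
K(w, b) = -1/19 (K(w, b) = 1/(-16 - 3) = 1/(-19) = -1/19)
F(a, m) = -461 + 233*a*m (F(a, m) = 233*a*m - 461 = -461 + 233*a*m)
-75931 - F(439, -300 + K(-12, 12)) = -75931 - (-461 + 233*439*(-300 - 1/19)) = -75931 - (-461 + 233*439*(-5701/19)) = -75931 - (-461 - 583138187/19) = -75931 - 1*(-583146946/19) = -75931 + 583146946/19 = 581704257/19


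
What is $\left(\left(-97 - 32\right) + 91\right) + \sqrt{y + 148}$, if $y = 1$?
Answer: $-38 + \sqrt{149} \approx -25.793$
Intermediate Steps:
$\left(\left(-97 - 32\right) + 91\right) + \sqrt{y + 148} = \left(\left(-97 - 32\right) + 91\right) + \sqrt{1 + 148} = \left(\left(-97 - 32\right) + 91\right) + \sqrt{149} = \left(-129 + 91\right) + \sqrt{149} = -38 + \sqrt{149}$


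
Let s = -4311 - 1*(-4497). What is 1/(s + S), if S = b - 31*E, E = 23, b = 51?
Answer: -1/476 ≈ -0.0021008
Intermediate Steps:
s = 186 (s = -4311 + 4497 = 186)
S = -662 (S = 51 - 31*23 = 51 - 713 = -662)
1/(s + S) = 1/(186 - 662) = 1/(-476) = -1/476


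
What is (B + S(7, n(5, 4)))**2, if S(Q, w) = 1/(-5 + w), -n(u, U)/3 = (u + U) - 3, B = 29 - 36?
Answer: 26244/529 ≈ 49.611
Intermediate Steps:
B = -7
n(u, U) = 9 - 3*U - 3*u (n(u, U) = -3*((u + U) - 3) = -3*((U + u) - 3) = -3*(-3 + U + u) = 9 - 3*U - 3*u)
(B + S(7, n(5, 4)))**2 = (-7 + 1/(-5 + (9 - 3*4 - 3*5)))**2 = (-7 + 1/(-5 + (9 - 12 - 15)))**2 = (-7 + 1/(-5 - 18))**2 = (-7 + 1/(-23))**2 = (-7 - 1/23)**2 = (-162/23)**2 = 26244/529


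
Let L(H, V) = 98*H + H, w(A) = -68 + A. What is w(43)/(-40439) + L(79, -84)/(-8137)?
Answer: -4000886/4165217 ≈ -0.96055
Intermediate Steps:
L(H, V) = 99*H
w(43)/(-40439) + L(79, -84)/(-8137) = (-68 + 43)/(-40439) + (99*79)/(-8137) = -25*(-1/40439) + 7821*(-1/8137) = 25/40439 - 99/103 = -4000886/4165217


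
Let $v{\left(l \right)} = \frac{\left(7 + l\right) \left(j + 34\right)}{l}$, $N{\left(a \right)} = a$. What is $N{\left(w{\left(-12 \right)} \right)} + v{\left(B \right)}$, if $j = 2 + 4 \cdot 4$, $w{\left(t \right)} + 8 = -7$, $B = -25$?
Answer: $\frac{561}{25} \approx 22.44$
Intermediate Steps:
$w{\left(t \right)} = -15$ ($w{\left(t \right)} = -8 - 7 = -15$)
$j = 18$ ($j = 2 + 16 = 18$)
$v{\left(l \right)} = \frac{364 + 52 l}{l}$ ($v{\left(l \right)} = \frac{\left(7 + l\right) \left(18 + 34\right)}{l} = \frac{\left(7 + l\right) 52}{l} = \frac{364 + 52 l}{l}$)
$N{\left(w{\left(-12 \right)} \right)} + v{\left(B \right)} = -15 + \left(52 + \frac{364}{-25}\right) = -15 + \left(52 + 364 \left(- \frac{1}{25}\right)\right) = -15 + \left(52 - \frac{364}{25}\right) = -15 + \frac{936}{25} = \frac{561}{25}$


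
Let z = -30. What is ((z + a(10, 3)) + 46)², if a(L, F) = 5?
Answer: 441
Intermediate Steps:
((z + a(10, 3)) + 46)² = ((-30 + 5) + 46)² = (-25 + 46)² = 21² = 441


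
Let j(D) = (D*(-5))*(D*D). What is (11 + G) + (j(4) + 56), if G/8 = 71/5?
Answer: -697/5 ≈ -139.40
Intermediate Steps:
j(D) = -5*D³ (j(D) = (-5*D)*D² = -5*D³)
G = 568/5 (G = 8*(71/5) = 568/5 ≈ 113.60)
(11 + G) + (j(4) + 56) = (11 + 568/5) + (-5*4³ + 56) = 623/5 + (-5*64 + 56) = 623/5 + (-320 + 56) = 623/5 - 264 = -697/5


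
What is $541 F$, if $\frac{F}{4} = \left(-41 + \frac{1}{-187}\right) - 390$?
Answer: $- \frac{174414072}{187} \approx -9.327 \cdot 10^{5}$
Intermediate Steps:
$F = - \frac{322392}{187}$ ($F = 4 \left(\left(-41 + \frac{1}{-187}\right) - 390\right) = 4 \left(\left(-41 - \frac{1}{187}\right) - 390\right) = 4 \left(- \frac{7668}{187} - 390\right) = 4 \left(- \frac{80598}{187}\right) = - \frac{322392}{187} \approx -1724.0$)
$541 F = 541 \left(- \frac{322392}{187}\right) = - \frac{174414072}{187}$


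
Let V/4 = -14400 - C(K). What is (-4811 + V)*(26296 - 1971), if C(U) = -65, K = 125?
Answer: -1511823075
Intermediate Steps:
V = -57340 (V = 4*(-14400 - 1*(-65)) = 4*(-14400 + 65) = 4*(-14335) = -57340)
(-4811 + V)*(26296 - 1971) = (-4811 - 57340)*(26296 - 1971) = -62151*24325 = -1511823075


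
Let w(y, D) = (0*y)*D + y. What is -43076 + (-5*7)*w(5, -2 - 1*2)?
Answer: -43251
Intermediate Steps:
w(y, D) = y (w(y, D) = 0*D + y = 0 + y = y)
-43076 + (-5*7)*w(5, -2 - 1*2) = -43076 - 5*7*5 = -43076 - 35*5 = -43076 - 175 = -43251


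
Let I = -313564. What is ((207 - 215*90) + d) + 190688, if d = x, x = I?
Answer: -142019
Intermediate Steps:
x = -313564
d = -313564
((207 - 215*90) + d) + 190688 = ((207 - 215*90) - 313564) + 190688 = ((207 - 19350) - 313564) + 190688 = (-19143 - 313564) + 190688 = -332707 + 190688 = -142019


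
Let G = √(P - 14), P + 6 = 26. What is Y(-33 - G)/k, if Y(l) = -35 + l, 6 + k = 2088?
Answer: -34/1041 - √6/2082 ≈ -0.033837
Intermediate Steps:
k = 2082 (k = -6 + 2088 = 2082)
P = 20 (P = -6 + 26 = 20)
G = √6 (G = √(20 - 14) = √6 ≈ 2.4495)
Y(-33 - G)/k = (-35 + (-33 - √6))/2082 = (-68 - √6)*(1/2082) = -34/1041 - √6/2082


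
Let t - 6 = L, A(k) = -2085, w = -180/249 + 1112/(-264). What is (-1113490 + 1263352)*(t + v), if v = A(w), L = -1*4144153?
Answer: -621362619984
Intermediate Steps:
w = -13517/2739 (w = -180*1/249 + 1112*(-1/264) = -60/83 - 139/33 = -13517/2739 ≈ -4.9350)
L = -4144153
v = -2085
t = -4144147 (t = 6 - 4144153 = -4144147)
(-1113490 + 1263352)*(t + v) = (-1113490 + 1263352)*(-4144147 - 2085) = 149862*(-4146232) = -621362619984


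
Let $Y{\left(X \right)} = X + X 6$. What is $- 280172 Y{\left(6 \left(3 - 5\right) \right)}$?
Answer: $23534448$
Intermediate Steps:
$Y{\left(X \right)} = 7 X$ ($Y{\left(X \right)} = X + 6 X = 7 X$)
$- 280172 Y{\left(6 \left(3 - 5\right) \right)} = - 280172 \cdot 7 \cdot 6 \left(3 - 5\right) = - 280172 \cdot 7 \cdot 6 \left(-2\right) = - 280172 \cdot 7 \left(-12\right) = \left(-280172\right) \left(-84\right) = 23534448$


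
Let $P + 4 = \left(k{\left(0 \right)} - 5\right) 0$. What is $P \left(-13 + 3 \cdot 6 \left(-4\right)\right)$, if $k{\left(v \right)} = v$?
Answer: $340$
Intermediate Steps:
$P = -4$ ($P = -4 + \left(0 - 5\right) 0 = -4 - 0 = -4 + 0 = -4$)
$P \left(-13 + 3 \cdot 6 \left(-4\right)\right) = - 4 \left(-13 + 3 \cdot 6 \left(-4\right)\right) = - 4 \left(-13 + 18 \left(-4\right)\right) = - 4 \left(-13 - 72\right) = \left(-4\right) \left(-85\right) = 340$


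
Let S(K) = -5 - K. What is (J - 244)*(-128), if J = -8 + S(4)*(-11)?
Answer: 19584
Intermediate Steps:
J = 91 (J = -8 + (-5 - 1*4)*(-11) = -8 + (-5 - 4)*(-11) = -8 - 9*(-11) = -8 + 99 = 91)
(J - 244)*(-128) = (91 - 244)*(-128) = -153*(-128) = 19584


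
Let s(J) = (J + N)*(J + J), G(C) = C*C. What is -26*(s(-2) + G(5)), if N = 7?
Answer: -130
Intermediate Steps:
G(C) = C²
s(J) = 2*J*(7 + J) (s(J) = (J + 7)*(J + J) = (7 + J)*(2*J) = 2*J*(7 + J))
-26*(s(-2) + G(5)) = -26*(2*(-2)*(7 - 2) + 5²) = -26*(2*(-2)*5 + 25) = -26*(-20 + 25) = -26*5 = -130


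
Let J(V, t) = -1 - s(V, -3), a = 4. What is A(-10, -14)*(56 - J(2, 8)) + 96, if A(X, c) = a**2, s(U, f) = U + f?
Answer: 992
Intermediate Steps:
J(V, t) = 2 - V (J(V, t) = -1 - (V - 3) = -1 - (-3 + V) = -1 + (3 - V) = 2 - V)
A(X, c) = 16 (A(X, c) = 4**2 = 16)
A(-10, -14)*(56 - J(2, 8)) + 96 = 16*(56 - (2 - 1*2)) + 96 = 16*(56 - (2 - 2)) + 96 = 16*(56 - 1*0) + 96 = 16*(56 + 0) + 96 = 16*56 + 96 = 896 + 96 = 992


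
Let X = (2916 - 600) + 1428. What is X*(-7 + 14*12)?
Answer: 602784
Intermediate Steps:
X = 3744 (X = 2316 + 1428 = 3744)
X*(-7 + 14*12) = 3744*(-7 + 14*12) = 3744*(-7 + 168) = 3744*161 = 602784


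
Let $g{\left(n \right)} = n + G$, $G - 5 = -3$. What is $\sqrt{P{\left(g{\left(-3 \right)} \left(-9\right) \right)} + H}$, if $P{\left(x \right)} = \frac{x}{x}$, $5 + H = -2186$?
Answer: $i \sqrt{2190} \approx 46.797 i$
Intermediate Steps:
$G = 2$ ($G = 5 - 3 = 2$)
$g{\left(n \right)} = 2 + n$ ($g{\left(n \right)} = n + 2 = 2 + n$)
$H = -2191$ ($H = -5 - 2186 = -2191$)
$P{\left(x \right)} = 1$
$\sqrt{P{\left(g{\left(-3 \right)} \left(-9\right) \right)} + H} = \sqrt{1 - 2191} = \sqrt{-2190} = i \sqrt{2190}$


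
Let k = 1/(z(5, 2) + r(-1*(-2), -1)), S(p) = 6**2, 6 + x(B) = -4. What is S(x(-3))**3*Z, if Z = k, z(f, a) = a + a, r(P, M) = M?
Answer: 15552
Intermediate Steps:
x(B) = -10 (x(B) = -6 - 4 = -10)
S(p) = 36
z(f, a) = 2*a
k = 1/3 (k = 1/(2*2 - 1) = 1/(4 - 1) = 1/3 ≈ 0.33333)
Z = 1/3 ≈ 0.33333
S(x(-3))**3*Z = 36**3*(1/3) = 46656*(1/3) = 15552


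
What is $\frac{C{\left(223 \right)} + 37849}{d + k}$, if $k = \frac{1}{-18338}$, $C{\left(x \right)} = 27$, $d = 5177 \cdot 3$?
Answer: $\frac{40857064}{16753381} \approx 2.4387$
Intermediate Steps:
$d = 15531$
$k = - \frac{1}{18338} \approx -5.4532 \cdot 10^{-5}$
$\frac{C{\left(223 \right)} + 37849}{d + k} = \frac{27 + 37849}{15531 - \frac{1}{18338}} = \frac{37876}{\frac{284807477}{18338}} = 37876 \cdot \frac{18338}{284807477} = \frac{40857064}{16753381}$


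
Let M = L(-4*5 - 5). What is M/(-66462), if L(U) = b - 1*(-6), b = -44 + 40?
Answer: -1/33231 ≈ -3.0092e-5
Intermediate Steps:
b = -4
L(U) = 2 (L(U) = -4 - 1*(-6) = -4 + 6 = 2)
M = 2
M/(-66462) = 2/(-66462) = 2*(-1/66462) = -1/33231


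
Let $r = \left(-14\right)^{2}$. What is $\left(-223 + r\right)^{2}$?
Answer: $729$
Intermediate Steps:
$r = 196$
$\left(-223 + r\right)^{2} = \left(-223 + 196\right)^{2} = \left(-27\right)^{2} = 729$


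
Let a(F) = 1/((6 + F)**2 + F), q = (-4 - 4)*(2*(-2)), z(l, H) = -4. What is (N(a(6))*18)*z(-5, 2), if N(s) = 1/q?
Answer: -9/4 ≈ -2.2500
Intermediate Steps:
q = 32 (q = -8*(-4) = 32)
a(F) = 1/(F + (6 + F)**2)
N(s) = 1/32
(N(a(6))*18)*z(-5, 2) = ((1/32)*18)*(-4) = (9/16)*(-4) = -9/4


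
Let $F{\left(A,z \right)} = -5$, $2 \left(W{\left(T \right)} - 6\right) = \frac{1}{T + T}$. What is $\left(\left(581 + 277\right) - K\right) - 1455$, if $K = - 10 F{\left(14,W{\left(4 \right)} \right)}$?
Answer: $-647$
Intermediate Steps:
$W{\left(T \right)} = 6 + \frac{1}{4 T}$ ($W{\left(T \right)} = 6 + \frac{1}{2 \left(T + T\right)} = 6 + \frac{1}{2 \cdot 2 T} = 6 + \frac{\frac{1}{2} \frac{1}{T}}{2} = 6 + \frac{1}{4 T}$)
$K = 50$ ($K = \left(-10\right) \left(-5\right) = 50$)
$\left(\left(581 + 277\right) - K\right) - 1455 = \left(\left(581 + 277\right) - 50\right) - 1455 = \left(858 - 50\right) - 1455 = 808 - 1455 = -647$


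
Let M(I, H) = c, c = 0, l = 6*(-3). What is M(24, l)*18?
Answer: 0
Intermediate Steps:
l = -18
M(I, H) = 0
M(24, l)*18 = 0*18 = 0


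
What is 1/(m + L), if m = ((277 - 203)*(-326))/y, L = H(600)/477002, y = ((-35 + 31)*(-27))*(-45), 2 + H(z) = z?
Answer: 289778715/1438762816 ≈ 0.20141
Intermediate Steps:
H(z) = -2 + z
y = -4860 (y = -4*(-27)*(-45) = 108*(-45) = -4860)
L = 299/238501 (L = (-2 + 600)/477002 = 598*(1/477002) = 299/238501 ≈ 0.0012537)
m = 6031/1215 (m = ((277 - 203)*(-326))/(-4860) = (74*(-326))*(-1/4860) = -24124*(-1/4860) = 6031/1215 ≈ 4.9638)
1/(m + L) = 1/(6031/1215 + 299/238501) = 1/(1438762816/289778715) = 289778715/1438762816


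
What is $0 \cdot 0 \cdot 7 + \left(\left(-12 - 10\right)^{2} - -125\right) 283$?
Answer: $172347$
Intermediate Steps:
$0 \cdot 0 \cdot 7 + \left(\left(-12 - 10\right)^{2} - -125\right) 283 = 0 \cdot 7 + \left(\left(-22\right)^{2} + 125\right) 283 = 0 + \left(484 + 125\right) 283 = 0 + 609 \cdot 283 = 0 + 172347 = 172347$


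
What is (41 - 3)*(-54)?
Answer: -2052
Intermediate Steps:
(41 - 3)*(-54) = 38*(-54) = -2052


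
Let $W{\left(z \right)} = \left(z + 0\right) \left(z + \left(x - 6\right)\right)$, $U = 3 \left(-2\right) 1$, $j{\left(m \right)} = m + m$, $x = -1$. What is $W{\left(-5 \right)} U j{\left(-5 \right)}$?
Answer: $3600$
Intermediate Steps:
$j{\left(m \right)} = 2 m$
$U = -6$ ($U = \left(-6\right) 1 = -6$)
$W{\left(z \right)} = z \left(-7 + z\right)$ ($W{\left(z \right)} = \left(z + 0\right) \left(z - 7\right) = z \left(z - 7\right) = z \left(-7 + z\right)$)
$W{\left(-5 \right)} U j{\left(-5 \right)} = - 5 \left(-7 - 5\right) \left(-6\right) 2 \left(-5\right) = \left(-5\right) \left(-12\right) \left(-6\right) \left(-10\right) = 60 \left(-6\right) \left(-10\right) = \left(-360\right) \left(-10\right) = 3600$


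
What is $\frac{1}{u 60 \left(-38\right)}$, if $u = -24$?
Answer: $\frac{1}{54720} \approx 1.8275 \cdot 10^{-5}$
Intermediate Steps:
$\frac{1}{u 60 \left(-38\right)} = \frac{1}{\left(-24\right) 60 \left(-38\right)} = \frac{1}{\left(-1440\right) \left(-38\right)} = \frac{1}{54720}$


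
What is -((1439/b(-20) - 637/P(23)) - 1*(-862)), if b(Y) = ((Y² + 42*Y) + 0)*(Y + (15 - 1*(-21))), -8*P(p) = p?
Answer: -175417783/161920 ≈ -1083.4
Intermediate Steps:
P(p) = -p/8
b(Y) = (36 + Y)*(Y² + 42*Y) (b(Y) = (Y² + 42*Y)*(Y + (15 + 21)) = (Y² + 42*Y)*(Y + 36) = (Y² + 42*Y)*(36 + Y) = (36 + Y)*(Y² + 42*Y))
-((1439/b(-20) - 637/P(23)) - 1*(-862)) = -((1439/((-20*(1512 + (-20)² + 78*(-20)))) - 637/((-⅛*23))) - 1*(-862)) = -((1439/((-20*(1512 + 400 - 1560))) - 637/(-23/8)) + 862) = -((1439/((-20*352)) - 637*(-8/23)) + 862) = -((1439/(-7040) + 5096/23) + 862) = -((1439*(-1/7040) + 5096/23) + 862) = -((-1439/7040 + 5096/23) + 862) = -(35842743/161920 + 862) = -1*175417783/161920 = -175417783/161920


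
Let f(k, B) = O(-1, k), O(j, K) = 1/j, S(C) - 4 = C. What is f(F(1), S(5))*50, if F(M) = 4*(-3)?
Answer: -50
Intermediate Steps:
S(C) = 4 + C
F(M) = -12
f(k, B) = -1 (f(k, B) = 1/(-1) = -1)
f(F(1), S(5))*50 = -1*50 = -50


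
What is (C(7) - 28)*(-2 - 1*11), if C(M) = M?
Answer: 273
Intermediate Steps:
(C(7) - 28)*(-2 - 1*11) = (7 - 28)*(-2 - 1*11) = -21*(-2 - 11) = -21*(-13) = 273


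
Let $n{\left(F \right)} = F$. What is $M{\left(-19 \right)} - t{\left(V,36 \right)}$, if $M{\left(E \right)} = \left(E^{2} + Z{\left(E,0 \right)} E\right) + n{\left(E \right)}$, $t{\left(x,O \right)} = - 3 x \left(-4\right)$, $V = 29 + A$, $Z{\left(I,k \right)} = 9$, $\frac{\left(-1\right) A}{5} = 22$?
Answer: $1143$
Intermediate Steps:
$A = -110$ ($A = \left(-5\right) 22 = -110$)
$V = -81$ ($V = 29 - 110 = -81$)
$t{\left(x,O \right)} = 12 x$
$M{\left(E \right)} = E^{2} + 10 E$ ($M{\left(E \right)} = \left(E^{2} + 9 E\right) + E = E^{2} + 10 E$)
$M{\left(-19 \right)} - t{\left(V,36 \right)} = - 19 \left(10 - 19\right) - 12 \left(-81\right) = \left(-19\right) \left(-9\right) - -972 = 171 + 972 = 1143$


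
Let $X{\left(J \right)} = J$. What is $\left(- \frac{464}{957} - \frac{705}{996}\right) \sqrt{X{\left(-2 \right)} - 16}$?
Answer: $- \frac{13067 i \sqrt{2}}{3652} \approx - 5.0601 i$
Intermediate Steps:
$\left(- \frac{464}{957} - \frac{705}{996}\right) \sqrt{X{\left(-2 \right)} - 16} = \left(- \frac{464}{957} - \frac{705}{996}\right) \sqrt{-2 - 16} = \left(\left(-464\right) \frac{1}{957} - \frac{235}{332}\right) \sqrt{-18} = \left(- \frac{16}{33} - \frac{235}{332}\right) 3 i \sqrt{2} = - \frac{13067 \cdot 3 i \sqrt{2}}{10956} = - \frac{13067 i \sqrt{2}}{3652}$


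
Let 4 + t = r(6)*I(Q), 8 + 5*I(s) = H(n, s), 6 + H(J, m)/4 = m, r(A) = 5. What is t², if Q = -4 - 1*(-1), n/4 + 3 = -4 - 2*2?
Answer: 2304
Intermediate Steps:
n = -44 (n = -12 + 4*(-4 - 2*2) = -12 + 4*(-4 - 4) = -12 + 4*(-8) = -12 - 32 = -44)
Q = -3 (Q = -4 + 1 = -3)
H(J, m) = -24 + 4*m
I(s) = -32/5 + 4*s/5 (I(s) = -8/5 + (-24 + 4*s)/5 = -8/5 + (-24/5 + 4*s/5) = -32/5 + 4*s/5)
t = -48 (t = -4 + 5*(-32/5 + (⅘)*(-3)) = -4 + 5*(-32/5 - 12/5) = -4 + 5*(-44/5) = -4 - 44 = -48)
t² = (-48)² = 2304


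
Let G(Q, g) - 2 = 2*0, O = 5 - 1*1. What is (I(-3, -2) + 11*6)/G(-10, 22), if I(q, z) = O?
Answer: 35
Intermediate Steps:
O = 4 (O = 5 - 1 = 4)
I(q, z) = 4
G(Q, g) = 2 (G(Q, g) = 2 + 2*0 = 2 + 0 = 2)
(I(-3, -2) + 11*6)/G(-10, 22) = (4 + 11*6)/2 = (4 + 66)*(½) = 70*(½) = 35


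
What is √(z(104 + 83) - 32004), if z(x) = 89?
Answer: I*√31915 ≈ 178.65*I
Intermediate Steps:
√(z(104 + 83) - 32004) = √(89 - 32004) = √(-31915) = I*√31915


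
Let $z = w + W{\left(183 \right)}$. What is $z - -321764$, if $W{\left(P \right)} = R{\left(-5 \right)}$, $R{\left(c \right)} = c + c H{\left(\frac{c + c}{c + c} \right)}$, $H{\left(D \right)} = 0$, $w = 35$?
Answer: $321794$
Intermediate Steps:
$R{\left(c \right)} = c$ ($R{\left(c \right)} = c + c 0 = c + 0 = c$)
$W{\left(P \right)} = -5$
$z = 30$ ($z = 35 - 5 = 30$)
$z - -321764 = 30 - -321764 = 30 + 321764 = 321794$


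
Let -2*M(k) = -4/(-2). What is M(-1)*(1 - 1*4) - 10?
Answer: -7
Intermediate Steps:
M(k) = -1 (M(k) = -(-2)/(-2) = -(-2)*(-1)/2 = -1/2*2 = -1)
M(-1)*(1 - 1*4) - 10 = -(1 - 1*4) - 10 = -(1 - 4) - 10 = -1*(-3) - 10 = 3 - 10 = -7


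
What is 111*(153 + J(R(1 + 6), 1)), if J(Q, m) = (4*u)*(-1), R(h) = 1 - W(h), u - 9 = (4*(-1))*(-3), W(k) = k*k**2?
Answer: 7659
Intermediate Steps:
W(k) = k**3
u = 21 (u = 9 + (4*(-1))*(-3) = 9 - 4*(-3) = 9 + 12 = 21)
R(h) = 1 - h**3
J(Q, m) = -84 (J(Q, m) = (4*21)*(-1) = 84*(-1) = -84)
111*(153 + J(R(1 + 6), 1)) = 111*(153 - 84) = 111*69 = 7659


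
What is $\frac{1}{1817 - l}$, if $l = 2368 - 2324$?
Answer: $\frac{1}{1773} \approx 0.00056402$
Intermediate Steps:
$l = 44$
$\frac{1}{1817 - l} = \frac{1}{1817 - 44} = \frac{1}{1773}$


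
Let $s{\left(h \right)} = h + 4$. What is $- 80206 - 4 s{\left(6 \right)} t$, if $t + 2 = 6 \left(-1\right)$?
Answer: $-25665920$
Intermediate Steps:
$s{\left(h \right)} = 4 + h$
$t = -8$ ($t = -2 + 6 \left(-1\right) = -2 - 6 = -8$)
$- 80206 - 4 s{\left(6 \right)} t = - 80206 - 4 \left(4 + 6\right) \left(-8\right) = - 80206 \left(-4\right) 10 \left(-8\right) = - 80206 \left(\left(-40\right) \left(-8\right)\right) = \left(-80206\right) 320 = -25665920$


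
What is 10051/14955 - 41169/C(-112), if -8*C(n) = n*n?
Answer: 631442363/23449440 ≈ 26.928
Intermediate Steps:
C(n) = -n²/8 (C(n) = -n*n/8 = -n²/8)
10051/14955 - 41169/C(-112) = 10051/14955 - 41169/((-⅛*(-112)²)) = 10051*(1/14955) - 41169/((-⅛*12544)) = 10051/14955 - 41169/(-1568) = 10051/14955 - 41169*(-1/1568) = 10051/14955 + 41169/1568 = 631442363/23449440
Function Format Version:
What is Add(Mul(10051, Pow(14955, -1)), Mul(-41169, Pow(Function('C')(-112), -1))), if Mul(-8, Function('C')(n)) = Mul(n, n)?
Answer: Rational(631442363, 23449440) ≈ 26.928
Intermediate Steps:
Function('C')(n) = Mul(Rational(-1, 8), Pow(n, 2)) (Function('C')(n) = Mul(Rational(-1, 8), Mul(n, n)) = Mul(Rational(-1, 8), Pow(n, 2)))
Add(Mul(10051, Pow(14955, -1)), Mul(-41169, Pow(Function('C')(-112), -1))) = Add(Mul(10051, Pow(14955, -1)), Mul(-41169, Pow(Mul(Rational(-1, 8), Pow(-112, 2)), -1))) = Add(Mul(10051, Rational(1, 14955)), Mul(-41169, Pow(Mul(Rational(-1, 8), 12544), -1))) = Add(Rational(10051, 14955), Mul(-41169, Pow(-1568, -1))) = Add(Rational(10051, 14955), Mul(-41169, Rational(-1, 1568))) = Add(Rational(10051, 14955), Rational(41169, 1568)) = Rational(631442363, 23449440)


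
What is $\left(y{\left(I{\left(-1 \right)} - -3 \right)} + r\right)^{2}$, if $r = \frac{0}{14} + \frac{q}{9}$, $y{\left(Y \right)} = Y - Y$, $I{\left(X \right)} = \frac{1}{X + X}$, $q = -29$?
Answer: $\frac{841}{81} \approx 10.383$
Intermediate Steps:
$I{\left(X \right)} = \frac{1}{2 X}$
$y{\left(Y \right)} = 0$
$r = - \frac{29}{9}$ ($r = \frac{0}{14} - \frac{29}{9} = 0 \cdot \frac{1}{14} - \frac{29}{9} = 0 - \frac{29}{9} = - \frac{29}{9} \approx -3.2222$)
$\left(y{\left(I{\left(-1 \right)} - -3 \right)} + r\right)^{2} = \left(0 - \frac{29}{9}\right)^{2} = \left(- \frac{29}{9}\right)^{2} = \frac{841}{81}$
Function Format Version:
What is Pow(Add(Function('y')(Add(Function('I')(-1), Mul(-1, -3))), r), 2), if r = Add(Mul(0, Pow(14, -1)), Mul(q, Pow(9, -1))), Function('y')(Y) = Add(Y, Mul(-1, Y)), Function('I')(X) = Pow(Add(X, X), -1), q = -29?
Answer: Rational(841, 81) ≈ 10.383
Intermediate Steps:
Function('I')(X) = Mul(Rational(1, 2), Pow(X, -1)) (Function('I')(X) = Pow(Mul(2, X), -1) = Mul(Rational(1, 2), Pow(X, -1)))
Function('y')(Y) = 0
r = Rational(-29, 9) (r = Add(Mul(0, Pow(14, -1)), Mul(-29, Pow(9, -1))) = Add(Mul(0, Rational(1, 14)), Mul(-29, Rational(1, 9))) = Add(0, Rational(-29, 9)) = Rational(-29, 9) ≈ -3.2222)
Pow(Add(Function('y')(Add(Function('I')(-1), Mul(-1, -3))), r), 2) = Pow(Add(0, Rational(-29, 9)), 2) = Pow(Rational(-29, 9), 2) = Rational(841, 81)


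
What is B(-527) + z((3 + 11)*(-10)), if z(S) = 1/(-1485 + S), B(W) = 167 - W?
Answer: 1127749/1625 ≈ 694.00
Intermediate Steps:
B(-527) + z((3 + 11)*(-10)) = (167 - 1*(-527)) + 1/(-1485 + (3 + 11)*(-10)) = (167 + 527) + 1/(-1485 + 14*(-10)) = 694 + 1/(-1485 - 140) = 694 + 1/(-1625) = 694 - 1/1625 = 1127749/1625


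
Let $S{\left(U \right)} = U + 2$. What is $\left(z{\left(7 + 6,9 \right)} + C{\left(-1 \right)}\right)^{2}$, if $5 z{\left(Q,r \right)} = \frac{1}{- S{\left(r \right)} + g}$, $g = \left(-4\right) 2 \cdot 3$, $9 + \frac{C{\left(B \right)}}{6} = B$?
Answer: $\frac{110271001}{30625} \approx 3600.7$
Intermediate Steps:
$S{\left(U \right)} = 2 + U$
$C{\left(B \right)} = -54 + 6 B$
$g = -24$ ($g = \left(-8\right) 3 = -24$)
$z{\left(Q,r \right)} = \frac{1}{5 \left(-26 - r\right)}$ ($z{\left(Q,r \right)} = \frac{1}{5 \left(- (2 + r) - 24\right)} = \frac{1}{5 \left(\left(-2 - r\right) - 24\right)} = \frac{1}{5 \left(-26 - r\right)}$)
$\left(z{\left(7 + 6,9 \right)} + C{\left(-1 \right)}\right)^{2} = \left(- \frac{1}{130 + 5 \cdot 9} + \left(-54 + 6 \left(-1\right)\right)\right)^{2} = \left(- \frac{1}{130 + 45} - 60\right)^{2} = \left(- \frac{1}{175} - 60\right)^{2} = \left(- \frac{10501}{175}\right)^{2} = \frac{110271001}{30625}$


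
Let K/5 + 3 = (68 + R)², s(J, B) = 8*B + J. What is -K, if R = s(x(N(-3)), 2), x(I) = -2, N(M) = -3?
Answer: -33605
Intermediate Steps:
s(J, B) = J + 8*B
R = 14 (R = -2 + 8*2 = -2 + 16 = 14)
K = 33605 (K = -15 + 5*(68 + 14)² = -15 + 5*82² = -15 + 5*6724 = -15 + 33620 = 33605)
-K = -1*33605 = -33605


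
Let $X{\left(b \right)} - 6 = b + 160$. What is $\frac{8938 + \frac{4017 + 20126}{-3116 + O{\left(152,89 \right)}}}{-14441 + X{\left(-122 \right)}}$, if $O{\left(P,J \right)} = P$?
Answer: $- \frac{26468089}{42672708} \approx -0.62026$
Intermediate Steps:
$X{\left(b \right)} = 166 + b$ ($X{\left(b \right)} = 6 + \left(b + 160\right) = 6 + \left(160 + b\right) = 166 + b$)
$\frac{8938 + \frac{4017 + 20126}{-3116 + O{\left(152,89 \right)}}}{-14441 + X{\left(-122 \right)}} = \frac{8938 + \frac{4017 + 20126}{-3116 + 152}}{-14441 + \left(166 - 122\right)} = \frac{8938 + \frac{24143}{-2964}}{-14441 + 44} = \frac{8938 + 24143 \left(- \frac{1}{2964}\right)}{-14397} = \left(8938 - \frac{24143}{2964}\right) \left(- \frac{1}{14397}\right) = \frac{26468089}{2964} \left(- \frac{1}{14397}\right) = - \frac{26468089}{42672708}$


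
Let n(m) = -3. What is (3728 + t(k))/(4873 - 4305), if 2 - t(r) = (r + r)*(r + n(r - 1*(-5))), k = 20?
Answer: 1525/284 ≈ 5.3697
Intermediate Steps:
t(r) = 2 - 2*r*(-3 + r) (t(r) = 2 - (r + r)*(r - 3) = 2 - 2*r*(-3 + r))
(3728 + t(k))/(4873 - 4305) = (3728 + (2 - 2*20**2 + 6*20))/(4873 - 4305) = (3728 + (2 - 2*400 + 120))/568 = (3728 + (2 - 800 + 120))*(1/568) = (3728 - 678)*(1/568) = 3050*(1/568) = 1525/284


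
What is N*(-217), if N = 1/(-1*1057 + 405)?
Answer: 217/652 ≈ 0.33282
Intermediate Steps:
N = -1/652 (N = 1/(-1057 + 405) = 1/(-652) = -1/652 ≈ -0.0015337)
N*(-217) = -1/652*(-217) = 217/652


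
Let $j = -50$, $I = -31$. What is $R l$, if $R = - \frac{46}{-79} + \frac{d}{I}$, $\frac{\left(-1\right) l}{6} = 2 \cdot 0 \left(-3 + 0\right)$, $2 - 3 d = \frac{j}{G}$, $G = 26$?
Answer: $0$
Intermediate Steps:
$d = \frac{17}{13}$ ($d = \frac{2}{3} - \frac{\left(-50\right) \frac{1}{26}}{3} = \frac{2}{3} - - \frac{25}{39} = \frac{2}{3} + \frac{25}{39} = \frac{17}{13} \approx 1.3077$)
$l = 0$ ($l = - 6 \cdot 2 \cdot 0 \left(-3 + 0\right) = - 6 \cdot 0 \left(-3\right) = \left(-6\right) 0 = 0$)
$R = \frac{17195}{31837}$ ($R = - \frac{46}{-79} + \frac{17}{13 \left(-31\right)} = \left(-46\right) \left(- \frac{1}{79}\right) + \frac{17}{13} \left(- \frac{1}{31}\right) = \frac{46}{79} - \frac{17}{403} = \frac{17195}{31837} \approx 0.54009$)
$R l = \frac{17195}{31837} \cdot 0 = 0$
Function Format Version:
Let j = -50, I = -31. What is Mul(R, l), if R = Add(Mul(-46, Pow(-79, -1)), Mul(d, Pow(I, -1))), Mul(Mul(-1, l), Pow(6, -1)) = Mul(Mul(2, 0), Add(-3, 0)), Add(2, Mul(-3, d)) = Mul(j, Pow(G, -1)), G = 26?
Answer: 0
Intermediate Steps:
d = Rational(17, 13) (d = Add(Rational(2, 3), Mul(Rational(-1, 3), Mul(-50, Pow(26, -1)))) = Add(Rational(2, 3), Mul(Rational(-1, 3), Mul(-50, Rational(1, 26)))) = Add(Rational(2, 3), Mul(Rational(-1, 3), Rational(-25, 13))) = Add(Rational(2, 3), Rational(25, 39)) = Rational(17, 13) ≈ 1.3077)
l = 0 (l = Mul(-6, Mul(Mul(2, 0), Add(-3, 0))) = Mul(-6, Mul(0, -3)) = Mul(-6, 0) = 0)
R = Rational(17195, 31837) (R = Add(Mul(-46, Pow(-79, -1)), Mul(Rational(17, 13), Pow(-31, -1))) = Add(Mul(-46, Rational(-1, 79)), Mul(Rational(17, 13), Rational(-1, 31))) = Add(Rational(46, 79), Rational(-17, 403)) = Rational(17195, 31837) ≈ 0.54009)
Mul(R, l) = Mul(Rational(17195, 31837), 0) = 0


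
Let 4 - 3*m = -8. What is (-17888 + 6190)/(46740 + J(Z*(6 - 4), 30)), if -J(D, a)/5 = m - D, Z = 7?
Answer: -5849/23395 ≈ -0.25001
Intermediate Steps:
m = 4 (m = 4/3 - 1/3*(-8) = 4/3 + 8/3 = 4)
J(D, a) = -20 + 5*D (J(D, a) = -5*(4 - D) = -20 + 5*D)
(-17888 + 6190)/(46740 + J(Z*(6 - 4), 30)) = (-17888 + 6190)/(46740 + (-20 + 5*(7*(6 - 4)))) = -11698/(46740 + (-20 + 5*(7*2))) = -11698/(46740 + (-20 + 5*14)) = -11698/(46740 + (-20 + 70)) = -11698/(46740 + 50) = -11698/46790 = -11698*1/46790 = -5849/23395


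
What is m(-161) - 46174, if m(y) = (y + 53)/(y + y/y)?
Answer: -1846933/40 ≈ -46173.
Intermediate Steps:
m(y) = (53 + y)/(1 + y) (m(y) = (53 + y)/(y + 1) = (53 + y)/(1 + y))
m(-161) - 46174 = (53 - 161)/(1 - 161) - 46174 = -108/(-160) - 46174 = -1/160*(-108) - 46174 = 27/40 - 46174 = -1846933/40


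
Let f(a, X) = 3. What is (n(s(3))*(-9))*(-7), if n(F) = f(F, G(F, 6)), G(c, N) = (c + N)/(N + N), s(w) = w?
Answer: 189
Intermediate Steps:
G(c, N) = (N + c)/(2*N) (G(c, N) = (N + c)/((2*N)) = (N + c)*(1/(2*N)) = (N + c)/(2*N))
n(F) = 3
(n(s(3))*(-9))*(-7) = (3*(-9))*(-7) = -27*(-7) = 189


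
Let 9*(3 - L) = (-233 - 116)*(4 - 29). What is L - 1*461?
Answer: -12847/9 ≈ -1427.4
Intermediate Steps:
L = -8698/9 (L = 3 - (-233 - 116)*(4 - 29)/9 = 3 - (-349)*(-25)/9 = 3 - ⅑*8725 = 3 - 8725/9 = -8698/9 ≈ -966.44)
L - 1*461 = -8698/9 - 1*461 = -8698/9 - 461 = -12847/9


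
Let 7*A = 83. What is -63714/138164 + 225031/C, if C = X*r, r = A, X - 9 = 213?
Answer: 27058035928/318226233 ≈ 85.028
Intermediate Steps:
A = 83/7 (A = (⅐)*83 = 83/7 ≈ 11.857)
X = 222 (X = 9 + 213 = 222)
r = 83/7 ≈ 11.857
C = 18426/7 (C = 222*(83/7) = 18426/7 ≈ 2632.3)
-63714/138164 + 225031/C = -63714/138164 + 225031/(18426/7) = -63714*1/138164 + 225031*(7/18426) = -31857/69082 + 1575217/18426 = 27058035928/318226233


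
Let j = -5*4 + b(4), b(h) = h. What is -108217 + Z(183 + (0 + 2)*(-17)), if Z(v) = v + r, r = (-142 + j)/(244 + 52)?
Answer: -15994143/148 ≈ -1.0807e+5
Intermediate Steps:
j = -16 (j = -5*4 + 4 = -20 + 4 = -16)
r = -79/148 (r = (-142 - 16)/(244 + 52) = -158/296 = -158*1/296 = -79/148 ≈ -0.53378)
Z(v) = -79/148 + v (Z(v) = v - 79/148 = -79/148 + v)
-108217 + Z(183 + (0 + 2)*(-17)) = -108217 + (-79/148 + (183 + (0 + 2)*(-17))) = -108217 + (-79/148 + (183 + 2*(-17))) = -108217 + (-79/148 + (183 - 34)) = -108217 + (-79/148 + 149) = -108217 + 21973/148 = -15994143/148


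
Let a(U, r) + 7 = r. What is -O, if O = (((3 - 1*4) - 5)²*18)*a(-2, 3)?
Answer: 2592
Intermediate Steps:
a(U, r) = -7 + r
O = -2592 (O = (((3 - 1*4) - 5)²*18)*(-7 + 3) = (((3 - 4) - 5)²*18)*(-4) = ((-1 - 5)²*18)*(-4) = ((-6)²*18)*(-4) = (36*18)*(-4) = 648*(-4) = -2592)
-O = -1*(-2592) = 2592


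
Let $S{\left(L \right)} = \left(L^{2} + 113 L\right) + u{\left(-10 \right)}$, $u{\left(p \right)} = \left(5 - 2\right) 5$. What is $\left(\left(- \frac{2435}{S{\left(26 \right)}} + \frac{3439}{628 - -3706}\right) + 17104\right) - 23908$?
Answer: $- \frac{107011970303}{15728086} \approx -6803.9$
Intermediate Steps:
$u{\left(p \right)} = 15$ ($u{\left(p \right)} = 3 \cdot 5 = 15$)
$S{\left(L \right)} = 15 + L^{2} + 113 L$ ($S{\left(L \right)} = \left(L^{2} + 113 L\right) + 15 = 15 + L^{2} + 113 L$)
$\left(\left(- \frac{2435}{S{\left(26 \right)}} + \frac{3439}{628 - -3706}\right) + 17104\right) - 23908 = \left(\left(- \frac{2435}{15 + 26^{2} + 113 \cdot 26} + \frac{3439}{628 - -3706}\right) + 17104\right) - 23908 = \left(\left(- \frac{2435}{15 + 676 + 2938} + \frac{3439}{628 + 3706}\right) + 17104\right) - 23908 = \left(\left(- \frac{2435}{3629} + \frac{3439}{4334}\right) + 17104\right) - 23908 = \left(\frac{1926841}{15728086} + 17104\right) - 23908 = \frac{269015109785}{15728086} - 23908 = - \frac{107011970303}{15728086}$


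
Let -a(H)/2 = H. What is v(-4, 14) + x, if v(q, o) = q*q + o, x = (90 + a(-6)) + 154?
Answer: 286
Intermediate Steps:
a(H) = -2*H
x = 256 (x = (90 - 2*(-6)) + 154 = (90 + 12) + 154 = 102 + 154 = 256)
v(q, o) = o + q² (v(q, o) = q² + o = o + q²)
v(-4, 14) + x = (14 + (-4)²) + 256 = (14 + 16) + 256 = 30 + 256 = 286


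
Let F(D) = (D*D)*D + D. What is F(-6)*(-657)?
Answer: 145854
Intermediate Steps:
F(D) = D + D**3 (F(D) = D**2*D + D = D**3 + D = D + D**3)
F(-6)*(-657) = (-6 + (-6)**3)*(-657) = (-6 - 216)*(-657) = -222*(-657) = 145854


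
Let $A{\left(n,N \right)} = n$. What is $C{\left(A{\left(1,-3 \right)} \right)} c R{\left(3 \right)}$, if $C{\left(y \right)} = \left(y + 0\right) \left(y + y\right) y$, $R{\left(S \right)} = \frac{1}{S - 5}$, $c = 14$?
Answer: $-14$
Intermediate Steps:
$R{\left(S \right)} = \frac{1}{-5 + S}$
$C{\left(y \right)} = 2 y^{3}$ ($C{\left(y \right)} = y 2 y y = 2 y^{2} y = 2 y^{3}$)
$C{\left(A{\left(1,-3 \right)} \right)} c R{\left(3 \right)} = \frac{2 \cdot 1^{3} \cdot 14}{-5 + 3} = \frac{2 \cdot 1 \cdot 14}{-2} = 2 \cdot 14 \left(- \frac{1}{2}\right) = 28 \left(- \frac{1}{2}\right) = -14$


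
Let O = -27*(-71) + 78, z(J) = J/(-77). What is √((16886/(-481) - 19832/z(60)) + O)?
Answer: √1426911134415/7215 ≈ 165.56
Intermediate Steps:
z(J) = -J/77 (z(J) = J*(-1/77) = -J/77)
O = 1995 (O = 1917 + 78 = 1995)
√((16886/(-481) - 19832/z(60)) + O) = √((16886/(-481) - 19832/((-1/77*60))) + 1995) = √((16886*(-1/481) - 19832/(-60/77)) + 1995) = √((-16886/481 - 19832*(-77/60)) + 1995) = √((-16886/481 + 381766/15) + 1995) = √(183376156/7215 + 1995) = √(197770081/7215) = √1426911134415/7215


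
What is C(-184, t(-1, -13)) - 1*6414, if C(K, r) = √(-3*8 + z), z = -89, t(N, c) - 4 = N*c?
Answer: -6414 + I*√113 ≈ -6414.0 + 10.63*I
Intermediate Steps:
t(N, c) = 4 + N*c
C(K, r) = I*√113 (C(K, r) = √(-3*8 - 89) = √(-24 - 89) = √(-113) = I*√113)
C(-184, t(-1, -13)) - 1*6414 = I*√113 - 1*6414 = I*√113 - 6414 = -6414 + I*√113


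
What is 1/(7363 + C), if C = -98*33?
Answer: 1/4129 ≈ 0.00024219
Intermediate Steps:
C = -3234
1/(7363 + C) = 1/(7363 - 3234) = 1/4129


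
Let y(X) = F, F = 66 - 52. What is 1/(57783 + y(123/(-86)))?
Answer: 1/57797 ≈ 1.7302e-5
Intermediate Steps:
F = 14
y(X) = 14
1/(57783 + y(123/(-86))) = 1/(57783 + 14) = 1/57797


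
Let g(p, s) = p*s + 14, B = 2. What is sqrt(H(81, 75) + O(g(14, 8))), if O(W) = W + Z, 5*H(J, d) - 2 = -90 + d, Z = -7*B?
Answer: sqrt(2735)/5 ≈ 10.459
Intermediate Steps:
Z = -14 (Z = -7*2 = -14)
H(J, d) = -88/5 + d/5 (H(J, d) = 2/5 + (-90 + d)/5 = 2/5 + (-18 + d/5) = -88/5 + d/5)
g(p, s) = 14 + p*s
O(W) = -14 + W (O(W) = W - 14 = -14 + W)
sqrt(H(81, 75) + O(g(14, 8))) = sqrt((-88/5 + (1/5)*75) + (-14 + (14 + 14*8))) = sqrt((-88/5 + 15) + (-14 + (14 + 112))) = sqrt(-13/5 + (-14 + 126)) = sqrt(-13/5 + 112) = sqrt(547/5) = sqrt(2735)/5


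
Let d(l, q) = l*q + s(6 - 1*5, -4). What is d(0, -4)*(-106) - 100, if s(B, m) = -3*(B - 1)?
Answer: -100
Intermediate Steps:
s(B, m) = 3 - 3*B (s(B, m) = -3*(-1 + B) = 3 - 3*B)
d(l, q) = l*q (d(l, q) = l*q + (3 - 3*(6 - 1*5)) = l*q + (3 - 3*(6 - 5)) = l*q + (3 - 3*1) = l*q + (3 - 3) = l*q + 0 = l*q)
d(0, -4)*(-106) - 100 = (0*(-4))*(-106) - 100 = 0*(-106) - 100 = 0 - 100 = -100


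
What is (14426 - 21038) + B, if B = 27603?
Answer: 20991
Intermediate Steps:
(14426 - 21038) + B = (14426 - 21038) + 27603 = -6612 + 27603 = 20991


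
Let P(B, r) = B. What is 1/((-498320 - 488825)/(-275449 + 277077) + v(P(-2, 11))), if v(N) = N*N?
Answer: -1628/980633 ≈ -0.0016602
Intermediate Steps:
v(N) = N²
1/((-498320 - 488825)/(-275449 + 277077) + v(P(-2, 11))) = 1/((-498320 - 488825)/(-275449 + 277077) + (-2)²) = 1/(-987145/1628 + 4) = 1/(-980633/1628) = -1628/980633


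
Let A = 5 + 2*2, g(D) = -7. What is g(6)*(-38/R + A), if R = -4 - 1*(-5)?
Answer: 203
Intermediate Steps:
R = 1 (R = -4 + 5 = 1)
A = 9 (A = 5 + 4 = 9)
g(6)*(-38/R + A) = -7*(-38/1 + 9) = -7*(-38*1 + 9) = -7*(-38 + 9) = -7*(-29) = 203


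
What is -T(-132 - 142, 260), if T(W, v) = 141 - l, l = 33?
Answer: -108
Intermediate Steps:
T(W, v) = 108 (T(W, v) = 141 - 1*33 = 141 - 33 = 108)
-T(-132 - 142, 260) = -1*108 = -108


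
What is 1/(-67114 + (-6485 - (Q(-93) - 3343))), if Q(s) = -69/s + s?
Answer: -31/2175076 ≈ -1.4252e-5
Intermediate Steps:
Q(s) = s - 69/s
1/(-67114 + (-6485 - (Q(-93) - 3343))) = 1/(-67114 + (-6485 - ((-93 - 69/(-93)) - 3343))) = 1/(-67114 + (-6485 - ((-93 - 69*(-1/93)) - 3343))) = 1/(-67114 + (-6485 - ((-93 + 23/31) - 3343))) = 1/(-67114 + (-6485 - (-2860/31 - 3343))) = 1/(-67114 + (-6485 - 1*(-106493/31))) = 1/(-67114 + (-6485 + 106493/31)) = 1/(-67114 - 94542/31) = 1/(-2175076/31) = -31/2175076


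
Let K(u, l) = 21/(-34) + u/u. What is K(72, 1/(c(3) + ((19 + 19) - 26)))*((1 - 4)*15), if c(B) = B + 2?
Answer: -585/34 ≈ -17.206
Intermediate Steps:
c(B) = 2 + B
K(u, l) = 13/34 (K(u, l) = 21*(-1/34) + 1 = -21/34 + 1 = 13/34)
K(72, 1/(c(3) + ((19 + 19) - 26)))*((1 - 4)*15) = 13*((1 - 4)*15)/34 = 13*(-3*15)/34 = (13/34)*(-45) = -585/34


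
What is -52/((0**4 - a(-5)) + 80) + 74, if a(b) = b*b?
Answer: 4018/55 ≈ 73.055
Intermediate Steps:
a(b) = b**2
-52/((0**4 - a(-5)) + 80) + 74 = -52/((0**4 - 1*(-5)**2) + 80) + 74 = -52/((0 - 1*25) + 80) + 74 = -52/((0 - 25) + 80) + 74 = -52/(-25 + 80) + 74 = -52/55 + 74 = 4018/55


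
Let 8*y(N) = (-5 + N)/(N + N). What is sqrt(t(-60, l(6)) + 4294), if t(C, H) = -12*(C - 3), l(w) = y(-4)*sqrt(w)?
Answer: 5*sqrt(202) ≈ 71.063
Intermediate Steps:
y(N) = (-5 + N)/(16*N) (y(N) = ((-5 + N)/(N + N))/8 = ((-5 + N)/((2*N)))/8 = ((-5 + N)*(1/(2*N)))/8 = ((-5 + N)/(2*N))/8 = (-5 + N)/(16*N))
l(w) = 9*sqrt(w)/64 (l(w) = ((1/16)*(-5 - 4)/(-4))*sqrt(w) = ((1/16)*(-1/4)*(-9))*sqrt(w) = 9*sqrt(w)/64)
t(C, H) = 36 - 12*C (t(C, H) = -12*(-3 + C) = 36 - 12*C)
sqrt(t(-60, l(6)) + 4294) = sqrt((36 - 12*(-60)) + 4294) = sqrt((36 + 720) + 4294) = sqrt(756 + 4294) = sqrt(5050) = 5*sqrt(202)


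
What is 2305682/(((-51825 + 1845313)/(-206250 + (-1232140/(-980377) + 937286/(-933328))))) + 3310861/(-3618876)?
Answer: -98418209934478789492282327117/371175757775806832131008 ≈ -2.6515e+5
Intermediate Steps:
2305682/(((-51825 + 1845313)/(-206250 + (-1232140/(-980377) + 937286/(-933328))))) + 3310861/(-3618876) = 2305682/((1793488/(-206250 + (-1232140*(-1/980377) + 937286*(-1/933328))))) + 3310861*(-1/3618876) = 2305682/((1793488/(-206250 + (1232140/980377 - 468643/466664)))) - 3310861/3618876 = 2305682/((1793488/(-206250 + 115548562549/457506652328))) - 3310861/3618876 = 2305682/((1793488/(-94360631494087451/457506652328))) - 3310861/3618876 = 2305682/((1793488*(-457506652328/94360631494087451))) - 3310861/3618876 = 2305682/(-820532690870440064/94360631494087451) - 3310861/3618876 = 2305682*(-94360631494087451/820532690870440064) - 3310861/3618876 = -108782804772275271098291/410266345435220032 - 3310861/3618876 = -98418209934478789492282327117/371175757775806832131008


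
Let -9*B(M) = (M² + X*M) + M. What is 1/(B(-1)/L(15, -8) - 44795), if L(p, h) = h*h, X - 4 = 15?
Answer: -576/25801901 ≈ -2.2324e-5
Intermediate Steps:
X = 19 (X = 4 + 15 = 19)
B(M) = -20*M/9 - M²/9 (B(M) = -((M² + 19*M) + M)/9 = -(M² + 20*M)/9 = -20*M/9 - M²/9)
L(p, h) = h²
1/(B(-1)/L(15, -8) - 44795) = 1/((-⅑*(-1)*(20 - 1))/((-8)²) - 44795) = 1/((-⅑*(-1)*19)/64 - 44795) = 1/((1/64)*(19/9) - 44795) = 1/(19/576 - 44795) = 1/(-25801901/576) = -576/25801901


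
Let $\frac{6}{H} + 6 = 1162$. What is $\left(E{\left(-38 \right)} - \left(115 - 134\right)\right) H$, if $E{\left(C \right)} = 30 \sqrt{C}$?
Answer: $\frac{57}{578} + \frac{45 i \sqrt{38}}{289} \approx 0.098616 + 0.95986 i$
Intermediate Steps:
$H = \frac{3}{578}$ ($H = \frac{6}{-6 + 1162} = \frac{6}{1156} = 6 \cdot \frac{1}{1156} = \frac{3}{578} \approx 0.0051903$)
$\left(E{\left(-38 \right)} - \left(115 - 134\right)\right) H = \left(30 \sqrt{-38} - \left(115 - 134\right)\right) \frac{3}{578} = \left(30 i \sqrt{38} - -19\right) \frac{3}{578} = \left(30 i \sqrt{38} + \left(-422 + 441\right)\right) \frac{3}{578} = \left(30 i \sqrt{38} + 19\right) \frac{3}{578} = \left(19 + 30 i \sqrt{38}\right) \frac{3}{578} = \frac{57}{578} + \frac{45 i \sqrt{38}}{289}$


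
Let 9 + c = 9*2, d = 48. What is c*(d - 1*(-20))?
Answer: 612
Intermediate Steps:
c = 9 (c = -9 + 9*2 = -9 + 18 = 9)
c*(d - 1*(-20)) = 9*(48 - 1*(-20)) = 9*(48 + 20) = 9*68 = 612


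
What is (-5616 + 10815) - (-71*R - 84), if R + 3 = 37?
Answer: 7697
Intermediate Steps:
R = 34 (R = -3 + 37 = 34)
(-5616 + 10815) - (-71*R - 84) = (-5616 + 10815) - (-71*34 - 84) = 5199 - (-2414 - 84) = 5199 - 1*(-2498) = 5199 + 2498 = 7697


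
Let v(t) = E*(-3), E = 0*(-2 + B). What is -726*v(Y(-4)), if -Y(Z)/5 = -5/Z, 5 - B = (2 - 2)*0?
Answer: 0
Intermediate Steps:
B = 5 (B = 5 - (2 - 2)*0 = 5 - 0*0 = 5 - 1*0 = 5 + 0 = 5)
E = 0 (E = 0*(-2 + 5) = 0*3 = 0)
Y(Z) = 25/Z (Y(Z) = -(-25)/Z = 25/Z)
v(t) = 0 (v(t) = 0*(-3) = 0)
-726*v(Y(-4)) = -726*0 = 0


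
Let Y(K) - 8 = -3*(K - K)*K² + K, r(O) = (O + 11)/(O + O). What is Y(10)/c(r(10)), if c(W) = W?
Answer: 120/7 ≈ 17.143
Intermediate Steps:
r(O) = (11 + O)/(2*O) (r(O) = (11 + O)/((2*O)) = (11 + O)*(1/(2*O)) = (11 + O)/(2*O))
Y(K) = 8 + K (Y(K) = 8 + (-3*(K - K)*K² + K) = 8 + (-0*K² + K) = 8 + (-3*0 + K) = 8 + (0 + K) = 8 + K)
Y(10)/c(r(10)) = (8 + 10)/(((½)*(11 + 10)/10)) = 18/(((½)*(⅒)*21)) = 18/(21/20) = 18*(20/21) = 120/7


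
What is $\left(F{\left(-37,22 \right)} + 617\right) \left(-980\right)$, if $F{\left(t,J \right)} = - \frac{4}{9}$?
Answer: $- \frac{5438020}{9} \approx -6.0422 \cdot 10^{5}$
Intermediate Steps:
$F{\left(t,J \right)} = - \frac{4}{9}$ ($F{\left(t,J \right)} = \left(-4\right) \frac{1}{9} = - \frac{4}{9}$)
$\left(F{\left(-37,22 \right)} + 617\right) \left(-980\right) = \left(- \frac{4}{9} + 617\right) \left(-980\right) = \frac{5549}{9} \left(-980\right) = - \frac{5438020}{9}$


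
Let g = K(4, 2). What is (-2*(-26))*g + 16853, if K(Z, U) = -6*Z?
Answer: 15605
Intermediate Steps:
g = -24 (g = -6*4 = -24)
(-2*(-26))*g + 16853 = -2*(-26)*(-24) + 16853 = 52*(-24) + 16853 = -1248 + 16853 = 15605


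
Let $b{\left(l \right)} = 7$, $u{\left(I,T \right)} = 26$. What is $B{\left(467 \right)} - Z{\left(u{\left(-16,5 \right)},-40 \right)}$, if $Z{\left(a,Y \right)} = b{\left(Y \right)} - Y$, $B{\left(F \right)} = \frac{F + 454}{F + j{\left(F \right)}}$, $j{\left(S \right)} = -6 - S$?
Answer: $- \frac{401}{2} \approx -200.5$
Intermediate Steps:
$B{\left(F \right)} = - \frac{227}{3} - \frac{F}{6}$ ($B{\left(F \right)} = \frac{F + 454}{F - \left(6 + F\right)} = \frac{454 + F}{-6} = \left(454 + F\right) \left(- \frac{1}{6}\right) = - \frac{227}{3} - \frac{F}{6}$)
$Z{\left(a,Y \right)} = 7 - Y$
$B{\left(467 \right)} - Z{\left(u{\left(-16,5 \right)},-40 \right)} = \left(- \frac{227}{3} - \frac{467}{6}\right) - \left(7 - -40\right) = \left(- \frac{227}{3} - \frac{467}{6}\right) - \left(7 + 40\right) = - \frac{307}{2} - 47 = - \frac{401}{2}$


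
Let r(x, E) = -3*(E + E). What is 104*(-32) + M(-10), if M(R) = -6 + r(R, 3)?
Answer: -3352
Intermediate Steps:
r(x, E) = -6*E
M(R) = -24 (M(R) = -6 - 6*3 = -6 - 18 = -24)
104*(-32) + M(-10) = 104*(-32) - 24 = -3328 - 24 = -3352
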